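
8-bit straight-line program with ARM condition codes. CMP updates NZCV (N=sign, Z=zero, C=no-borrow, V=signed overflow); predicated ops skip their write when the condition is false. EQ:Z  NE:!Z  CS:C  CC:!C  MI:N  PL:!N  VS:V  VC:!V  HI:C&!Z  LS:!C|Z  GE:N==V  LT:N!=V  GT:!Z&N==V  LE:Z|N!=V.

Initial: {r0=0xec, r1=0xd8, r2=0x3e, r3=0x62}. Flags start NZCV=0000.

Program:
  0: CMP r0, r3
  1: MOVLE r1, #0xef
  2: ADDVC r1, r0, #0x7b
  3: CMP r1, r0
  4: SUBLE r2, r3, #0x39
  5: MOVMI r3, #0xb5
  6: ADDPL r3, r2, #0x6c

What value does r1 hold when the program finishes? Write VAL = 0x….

0: ✓ CMP  NZCV=1010
1: ✓ MOVLE  r1←0xef
2: ✓ ADDVC  r1←0x67
3: ✓ CMP  NZCV=0000
4: · SUBLE
5: · MOVMI
6: ✓ ADDPL  r3←0xaa

VAL = 0x67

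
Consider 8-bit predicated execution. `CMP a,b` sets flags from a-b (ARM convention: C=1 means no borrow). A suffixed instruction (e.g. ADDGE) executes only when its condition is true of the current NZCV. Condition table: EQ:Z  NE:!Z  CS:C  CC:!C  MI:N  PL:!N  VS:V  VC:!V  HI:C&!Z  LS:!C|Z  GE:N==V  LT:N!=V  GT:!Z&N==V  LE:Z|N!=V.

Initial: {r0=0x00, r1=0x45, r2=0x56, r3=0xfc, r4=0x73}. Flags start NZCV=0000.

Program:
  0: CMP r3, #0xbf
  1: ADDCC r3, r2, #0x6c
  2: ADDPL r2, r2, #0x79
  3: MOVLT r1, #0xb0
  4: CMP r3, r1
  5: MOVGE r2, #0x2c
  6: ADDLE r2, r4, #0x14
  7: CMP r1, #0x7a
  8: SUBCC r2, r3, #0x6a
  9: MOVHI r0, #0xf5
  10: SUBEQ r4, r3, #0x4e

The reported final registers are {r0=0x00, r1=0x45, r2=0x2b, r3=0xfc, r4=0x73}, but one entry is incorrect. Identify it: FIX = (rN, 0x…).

FIX = (r2, 0x92)

[0] flags=0010 → (cmp)
[1] flags=0010 CC?F → skip
[2] flags=0010 PL?T → r2=0xcf
[3] flags=0010 LT?F → skip
[4] flags=1010 → (cmp)
[5] flags=1010 GE?F → skip
[6] flags=1010 LE?T → r2=0x87
[7] flags=1000 → (cmp)
[8] flags=1000 CC?T → r2=0x92
[9] flags=1000 HI?F → skip
[10] flags=1000 EQ?F → skip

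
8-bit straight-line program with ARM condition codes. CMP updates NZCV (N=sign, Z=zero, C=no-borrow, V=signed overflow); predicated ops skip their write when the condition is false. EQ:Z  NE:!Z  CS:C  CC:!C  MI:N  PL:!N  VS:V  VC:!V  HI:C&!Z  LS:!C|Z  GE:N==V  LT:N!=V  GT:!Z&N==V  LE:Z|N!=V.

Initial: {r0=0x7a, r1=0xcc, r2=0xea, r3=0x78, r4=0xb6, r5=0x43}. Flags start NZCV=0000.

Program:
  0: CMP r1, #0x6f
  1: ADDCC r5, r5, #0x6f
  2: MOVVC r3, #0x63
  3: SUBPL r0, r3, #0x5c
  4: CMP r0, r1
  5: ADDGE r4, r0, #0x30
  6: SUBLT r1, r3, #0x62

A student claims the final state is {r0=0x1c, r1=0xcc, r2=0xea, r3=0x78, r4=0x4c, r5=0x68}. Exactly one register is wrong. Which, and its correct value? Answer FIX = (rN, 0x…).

FIX = (r5, 0x43)

[0] flags=0011 → (cmp)
[1] flags=0011 CC?F → skip
[2] flags=0011 VC?F → skip
[3] flags=0011 PL?T → r0=0x1c
[4] flags=0000 → (cmp)
[5] flags=0000 GE?T → r4=0x4c
[6] flags=0000 LT?F → skip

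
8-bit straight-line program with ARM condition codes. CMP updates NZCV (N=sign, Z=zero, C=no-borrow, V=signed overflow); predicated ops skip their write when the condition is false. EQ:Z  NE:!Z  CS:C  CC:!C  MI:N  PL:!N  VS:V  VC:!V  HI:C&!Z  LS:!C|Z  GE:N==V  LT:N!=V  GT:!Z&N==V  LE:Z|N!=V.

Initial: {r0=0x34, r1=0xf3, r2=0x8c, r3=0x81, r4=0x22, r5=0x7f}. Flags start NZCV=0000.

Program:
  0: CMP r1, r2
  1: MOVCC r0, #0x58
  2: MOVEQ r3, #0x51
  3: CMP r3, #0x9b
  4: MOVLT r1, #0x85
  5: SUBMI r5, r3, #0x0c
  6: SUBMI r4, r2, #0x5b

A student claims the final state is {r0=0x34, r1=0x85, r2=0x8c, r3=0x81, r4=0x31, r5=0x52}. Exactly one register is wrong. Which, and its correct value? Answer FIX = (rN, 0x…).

FIX = (r5, 0x75)

[0] flags=0010 → (cmp)
[1] flags=0010 CC?F → skip
[2] flags=0010 EQ?F → skip
[3] flags=1000 → (cmp)
[4] flags=1000 LT?T → r1=0x85
[5] flags=1000 MI?T → r5=0x75
[6] flags=1000 MI?T → r4=0x31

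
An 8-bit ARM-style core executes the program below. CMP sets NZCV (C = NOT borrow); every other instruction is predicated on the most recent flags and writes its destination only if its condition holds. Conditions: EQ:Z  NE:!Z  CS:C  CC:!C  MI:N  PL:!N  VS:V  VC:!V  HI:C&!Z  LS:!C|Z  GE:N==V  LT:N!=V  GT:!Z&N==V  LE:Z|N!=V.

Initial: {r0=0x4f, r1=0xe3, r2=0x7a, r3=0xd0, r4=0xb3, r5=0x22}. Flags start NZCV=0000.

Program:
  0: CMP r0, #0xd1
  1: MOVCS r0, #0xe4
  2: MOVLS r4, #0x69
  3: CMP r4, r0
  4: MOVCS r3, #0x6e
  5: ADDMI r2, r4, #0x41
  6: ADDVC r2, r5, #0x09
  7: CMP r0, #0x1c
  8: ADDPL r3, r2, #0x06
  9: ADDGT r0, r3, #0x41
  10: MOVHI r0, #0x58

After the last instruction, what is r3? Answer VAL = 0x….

0: ✓ CMP  NZCV=0000
1: · MOVCS
2: ✓ MOVLS  r4←0x69
3: ✓ CMP  NZCV=0010
4: ✓ MOVCS  r3←0x6e
5: · ADDMI
6: ✓ ADDVC  r2←0x2b
7: ✓ CMP  NZCV=0010
8: ✓ ADDPL  r3←0x31
9: ✓ ADDGT  r0←0x72
10: ✓ MOVHI  r0←0x58

VAL = 0x31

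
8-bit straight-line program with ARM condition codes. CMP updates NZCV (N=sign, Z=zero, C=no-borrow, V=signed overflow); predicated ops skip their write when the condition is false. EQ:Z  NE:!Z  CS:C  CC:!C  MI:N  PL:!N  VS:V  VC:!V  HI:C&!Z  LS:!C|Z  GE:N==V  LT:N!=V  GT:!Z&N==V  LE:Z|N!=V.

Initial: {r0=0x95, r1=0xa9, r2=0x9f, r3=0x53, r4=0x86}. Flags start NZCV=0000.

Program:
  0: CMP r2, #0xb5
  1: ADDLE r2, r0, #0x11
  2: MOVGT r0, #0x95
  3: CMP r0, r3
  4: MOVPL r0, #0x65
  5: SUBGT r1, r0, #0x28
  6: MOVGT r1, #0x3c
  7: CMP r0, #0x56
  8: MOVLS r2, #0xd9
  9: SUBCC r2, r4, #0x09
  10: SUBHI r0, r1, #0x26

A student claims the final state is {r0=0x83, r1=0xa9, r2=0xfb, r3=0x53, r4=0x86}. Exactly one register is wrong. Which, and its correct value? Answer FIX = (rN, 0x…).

[0] flags=1000 → (cmp)
[1] flags=1000 LE?T → r2=0xa6
[2] flags=1000 GT?F → skip
[3] flags=0011 → (cmp)
[4] flags=0011 PL?T → r0=0x65
[5] flags=0011 GT?F → skip
[6] flags=0011 GT?F → skip
[7] flags=0010 → (cmp)
[8] flags=0010 LS?F → skip
[9] flags=0010 CC?F → skip
[10] flags=0010 HI?T → r0=0x83

FIX = (r2, 0xa6)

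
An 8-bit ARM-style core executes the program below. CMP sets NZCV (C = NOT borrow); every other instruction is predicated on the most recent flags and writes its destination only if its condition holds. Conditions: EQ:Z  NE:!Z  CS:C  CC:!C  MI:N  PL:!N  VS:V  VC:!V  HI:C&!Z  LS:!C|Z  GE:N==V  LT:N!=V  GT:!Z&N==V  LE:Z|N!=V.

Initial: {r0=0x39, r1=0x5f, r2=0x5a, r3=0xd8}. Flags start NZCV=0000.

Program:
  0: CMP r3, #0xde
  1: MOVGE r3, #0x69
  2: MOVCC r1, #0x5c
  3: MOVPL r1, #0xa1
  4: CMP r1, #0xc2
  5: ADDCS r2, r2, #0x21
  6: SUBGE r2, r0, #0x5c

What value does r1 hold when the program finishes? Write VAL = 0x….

[0] flags=1000 → (cmp)
[1] flags=1000 GE?F → skip
[2] flags=1000 CC?T → r1=0x5c
[3] flags=1000 PL?F → skip
[4] flags=1001 → (cmp)
[5] flags=1001 CS?F → skip
[6] flags=1001 GE?T → r2=0xdd

VAL = 0x5c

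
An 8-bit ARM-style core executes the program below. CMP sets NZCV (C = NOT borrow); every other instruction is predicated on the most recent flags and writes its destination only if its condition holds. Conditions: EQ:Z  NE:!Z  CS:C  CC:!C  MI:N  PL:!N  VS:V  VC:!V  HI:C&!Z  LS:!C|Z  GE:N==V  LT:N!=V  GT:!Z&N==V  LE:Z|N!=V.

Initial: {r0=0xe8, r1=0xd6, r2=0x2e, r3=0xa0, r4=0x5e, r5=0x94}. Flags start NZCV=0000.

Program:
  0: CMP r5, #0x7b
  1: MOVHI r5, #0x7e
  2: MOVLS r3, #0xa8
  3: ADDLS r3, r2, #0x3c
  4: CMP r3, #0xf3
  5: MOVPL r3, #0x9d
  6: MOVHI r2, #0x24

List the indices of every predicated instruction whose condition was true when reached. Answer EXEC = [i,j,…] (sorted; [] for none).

EXEC = [1]

0: ✓ CMP  NZCV=0011
1: ✓ MOVHI  r5←0x7e
2: · MOVLS
3: · ADDLS
4: ✓ CMP  NZCV=1000
5: · MOVPL
6: · MOVHI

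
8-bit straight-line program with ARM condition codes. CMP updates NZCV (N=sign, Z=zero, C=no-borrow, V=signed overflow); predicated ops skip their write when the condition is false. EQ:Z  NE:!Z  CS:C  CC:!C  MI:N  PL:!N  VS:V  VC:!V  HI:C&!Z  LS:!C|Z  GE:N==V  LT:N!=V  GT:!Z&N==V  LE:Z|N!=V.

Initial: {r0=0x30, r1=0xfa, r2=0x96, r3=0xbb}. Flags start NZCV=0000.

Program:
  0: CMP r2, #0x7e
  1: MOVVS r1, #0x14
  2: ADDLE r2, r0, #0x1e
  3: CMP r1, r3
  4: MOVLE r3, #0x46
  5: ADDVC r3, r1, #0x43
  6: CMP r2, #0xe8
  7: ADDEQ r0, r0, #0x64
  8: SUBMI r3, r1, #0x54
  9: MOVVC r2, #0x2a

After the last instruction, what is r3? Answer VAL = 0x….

VAL = 0x57

0: ✓ CMP  NZCV=0011
1: ✓ MOVVS  r1←0x14
2: ✓ ADDLE  r2←0x4e
3: ✓ CMP  NZCV=0000
4: · MOVLE
5: ✓ ADDVC  r3←0x57
6: ✓ CMP  NZCV=0000
7: · ADDEQ
8: · SUBMI
9: ✓ MOVVC  r2←0x2a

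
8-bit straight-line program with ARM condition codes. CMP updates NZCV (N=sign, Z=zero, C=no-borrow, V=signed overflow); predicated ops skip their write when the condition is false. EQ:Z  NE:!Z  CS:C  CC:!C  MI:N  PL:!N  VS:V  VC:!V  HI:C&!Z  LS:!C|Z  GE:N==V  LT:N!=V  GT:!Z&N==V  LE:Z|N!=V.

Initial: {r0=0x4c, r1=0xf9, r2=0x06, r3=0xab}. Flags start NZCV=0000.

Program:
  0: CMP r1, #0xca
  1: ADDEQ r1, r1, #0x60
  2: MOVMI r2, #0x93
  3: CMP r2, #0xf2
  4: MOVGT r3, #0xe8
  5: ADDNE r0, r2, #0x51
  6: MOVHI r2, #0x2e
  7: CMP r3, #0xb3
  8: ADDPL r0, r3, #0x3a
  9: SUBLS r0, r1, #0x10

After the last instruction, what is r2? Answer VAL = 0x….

VAL = 0x06

0: ✓ CMP  NZCV=0010
1: · ADDEQ
2: · MOVMI
3: ✓ CMP  NZCV=0000
4: ✓ MOVGT  r3←0xe8
5: ✓ ADDNE  r0←0x57
6: · MOVHI
7: ✓ CMP  NZCV=0010
8: ✓ ADDPL  r0←0x22
9: · SUBLS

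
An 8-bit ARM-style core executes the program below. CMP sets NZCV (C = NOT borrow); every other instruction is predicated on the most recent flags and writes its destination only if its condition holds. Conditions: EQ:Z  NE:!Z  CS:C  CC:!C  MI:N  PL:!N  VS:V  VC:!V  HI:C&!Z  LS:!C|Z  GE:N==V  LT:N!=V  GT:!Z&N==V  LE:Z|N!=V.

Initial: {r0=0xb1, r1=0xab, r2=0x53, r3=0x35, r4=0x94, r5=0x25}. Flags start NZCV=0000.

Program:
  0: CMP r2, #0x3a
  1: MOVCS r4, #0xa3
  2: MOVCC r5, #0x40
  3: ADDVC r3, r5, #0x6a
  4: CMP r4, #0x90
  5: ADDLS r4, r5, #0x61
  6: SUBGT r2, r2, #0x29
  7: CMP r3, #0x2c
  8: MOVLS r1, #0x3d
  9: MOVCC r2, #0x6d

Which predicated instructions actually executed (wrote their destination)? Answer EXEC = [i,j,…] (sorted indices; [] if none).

EXEC = [1,3,6]

[0] flags=0010 → (cmp)
[1] flags=0010 CS?T → r4=0xa3
[2] flags=0010 CC?F → skip
[3] flags=0010 VC?T → r3=0x8f
[4] flags=0010 → (cmp)
[5] flags=0010 LS?F → skip
[6] flags=0010 GT?T → r2=0x2a
[7] flags=0011 → (cmp)
[8] flags=0011 LS?F → skip
[9] flags=0011 CC?F → skip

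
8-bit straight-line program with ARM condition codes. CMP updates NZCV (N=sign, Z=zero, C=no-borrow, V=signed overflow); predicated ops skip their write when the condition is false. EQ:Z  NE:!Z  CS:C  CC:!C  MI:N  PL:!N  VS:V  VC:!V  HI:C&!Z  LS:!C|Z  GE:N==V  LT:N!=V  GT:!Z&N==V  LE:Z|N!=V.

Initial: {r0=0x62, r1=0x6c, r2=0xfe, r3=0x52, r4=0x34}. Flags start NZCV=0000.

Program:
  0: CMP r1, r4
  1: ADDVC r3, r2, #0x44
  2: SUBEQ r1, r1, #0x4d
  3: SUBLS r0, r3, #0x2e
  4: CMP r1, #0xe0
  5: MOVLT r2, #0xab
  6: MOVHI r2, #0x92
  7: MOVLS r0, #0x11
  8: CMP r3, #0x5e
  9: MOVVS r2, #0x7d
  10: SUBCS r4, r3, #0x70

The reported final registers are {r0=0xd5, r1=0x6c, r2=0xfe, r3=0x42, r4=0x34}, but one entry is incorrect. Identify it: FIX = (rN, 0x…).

[0] flags=0010 → (cmp)
[1] flags=0010 VC?T → r3=0x42
[2] flags=0010 EQ?F → skip
[3] flags=0010 LS?F → skip
[4] flags=1001 → (cmp)
[5] flags=1001 LT?F → skip
[6] flags=1001 HI?F → skip
[7] flags=1001 LS?T → r0=0x11
[8] flags=1000 → (cmp)
[9] flags=1000 VS?F → skip
[10] flags=1000 CS?F → skip

FIX = (r0, 0x11)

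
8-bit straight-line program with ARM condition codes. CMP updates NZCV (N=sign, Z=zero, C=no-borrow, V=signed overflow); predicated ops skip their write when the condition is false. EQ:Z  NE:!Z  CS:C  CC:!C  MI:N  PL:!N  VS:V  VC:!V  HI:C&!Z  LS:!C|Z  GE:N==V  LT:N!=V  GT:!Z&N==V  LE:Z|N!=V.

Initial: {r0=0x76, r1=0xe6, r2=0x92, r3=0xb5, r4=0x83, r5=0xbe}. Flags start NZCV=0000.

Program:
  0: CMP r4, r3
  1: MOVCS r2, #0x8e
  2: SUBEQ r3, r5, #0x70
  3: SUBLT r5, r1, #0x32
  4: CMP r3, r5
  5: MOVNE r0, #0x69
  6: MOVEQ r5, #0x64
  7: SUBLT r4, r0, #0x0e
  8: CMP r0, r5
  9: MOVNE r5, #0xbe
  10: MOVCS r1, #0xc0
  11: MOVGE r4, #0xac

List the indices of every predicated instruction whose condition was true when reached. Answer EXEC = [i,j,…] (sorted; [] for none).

[0] flags=1000 → (cmp)
[1] flags=1000 CS?F → skip
[2] flags=1000 EQ?F → skip
[3] flags=1000 LT?T → r5=0xb4
[4] flags=0010 → (cmp)
[5] flags=0010 NE?T → r0=0x69
[6] flags=0010 EQ?F → skip
[7] flags=0010 LT?F → skip
[8] flags=1001 → (cmp)
[9] flags=1001 NE?T → r5=0xbe
[10] flags=1001 CS?F → skip
[11] flags=1001 GE?T → r4=0xac

EXEC = [3,5,9,11]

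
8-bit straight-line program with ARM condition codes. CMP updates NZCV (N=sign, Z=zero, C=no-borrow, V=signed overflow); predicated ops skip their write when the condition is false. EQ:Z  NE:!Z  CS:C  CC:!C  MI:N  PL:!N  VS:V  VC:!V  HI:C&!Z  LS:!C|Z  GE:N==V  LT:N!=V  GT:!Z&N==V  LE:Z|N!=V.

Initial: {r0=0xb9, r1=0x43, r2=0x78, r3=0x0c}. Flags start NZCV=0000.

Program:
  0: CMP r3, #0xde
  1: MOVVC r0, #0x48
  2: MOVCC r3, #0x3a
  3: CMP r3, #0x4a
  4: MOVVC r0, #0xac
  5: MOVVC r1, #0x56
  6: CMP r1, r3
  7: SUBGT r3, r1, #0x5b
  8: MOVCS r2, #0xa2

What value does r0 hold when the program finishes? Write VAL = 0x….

VAL = 0xac

0: ✓ CMP  NZCV=0000
1: ✓ MOVVC  r0←0x48
2: ✓ MOVCC  r3←0x3a
3: ✓ CMP  NZCV=1000
4: ✓ MOVVC  r0←0xac
5: ✓ MOVVC  r1←0x56
6: ✓ CMP  NZCV=0010
7: ✓ SUBGT  r3←0xfb
8: ✓ MOVCS  r2←0xa2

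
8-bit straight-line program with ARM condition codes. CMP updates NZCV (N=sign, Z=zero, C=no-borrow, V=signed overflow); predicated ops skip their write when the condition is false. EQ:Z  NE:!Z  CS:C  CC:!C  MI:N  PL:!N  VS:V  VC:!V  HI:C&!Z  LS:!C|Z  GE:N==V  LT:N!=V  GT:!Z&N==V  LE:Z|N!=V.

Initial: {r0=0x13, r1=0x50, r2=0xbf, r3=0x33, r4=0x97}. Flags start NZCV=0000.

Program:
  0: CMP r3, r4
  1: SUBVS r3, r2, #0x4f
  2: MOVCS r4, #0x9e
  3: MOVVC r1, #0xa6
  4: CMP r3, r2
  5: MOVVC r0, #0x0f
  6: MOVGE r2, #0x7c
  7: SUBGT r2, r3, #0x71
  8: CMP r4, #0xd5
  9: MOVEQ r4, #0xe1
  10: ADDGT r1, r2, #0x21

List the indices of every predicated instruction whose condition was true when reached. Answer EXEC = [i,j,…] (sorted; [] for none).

EXEC = [1,6,7]

0: ✓ CMP  NZCV=1001
1: ✓ SUBVS  r3←0x70
2: · MOVCS
3: · MOVVC
4: ✓ CMP  NZCV=1001
5: · MOVVC
6: ✓ MOVGE  r2←0x7c
7: ✓ SUBGT  r2←0xff
8: ✓ CMP  NZCV=1000
9: · MOVEQ
10: · ADDGT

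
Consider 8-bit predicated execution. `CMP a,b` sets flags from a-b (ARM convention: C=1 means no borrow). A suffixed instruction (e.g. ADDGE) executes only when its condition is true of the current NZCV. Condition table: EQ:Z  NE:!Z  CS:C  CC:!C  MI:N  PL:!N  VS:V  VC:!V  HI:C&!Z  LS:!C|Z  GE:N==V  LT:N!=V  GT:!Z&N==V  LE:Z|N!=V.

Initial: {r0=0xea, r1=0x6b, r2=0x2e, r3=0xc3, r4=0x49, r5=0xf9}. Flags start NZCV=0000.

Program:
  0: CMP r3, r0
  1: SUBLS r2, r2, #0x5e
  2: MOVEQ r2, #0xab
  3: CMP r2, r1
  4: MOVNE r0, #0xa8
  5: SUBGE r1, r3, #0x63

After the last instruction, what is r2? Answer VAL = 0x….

[0] flags=1000 → (cmp)
[1] flags=1000 LS?T → r2=0xd0
[2] flags=1000 EQ?F → skip
[3] flags=0011 → (cmp)
[4] flags=0011 NE?T → r0=0xa8
[5] flags=0011 GE?F → skip

VAL = 0xd0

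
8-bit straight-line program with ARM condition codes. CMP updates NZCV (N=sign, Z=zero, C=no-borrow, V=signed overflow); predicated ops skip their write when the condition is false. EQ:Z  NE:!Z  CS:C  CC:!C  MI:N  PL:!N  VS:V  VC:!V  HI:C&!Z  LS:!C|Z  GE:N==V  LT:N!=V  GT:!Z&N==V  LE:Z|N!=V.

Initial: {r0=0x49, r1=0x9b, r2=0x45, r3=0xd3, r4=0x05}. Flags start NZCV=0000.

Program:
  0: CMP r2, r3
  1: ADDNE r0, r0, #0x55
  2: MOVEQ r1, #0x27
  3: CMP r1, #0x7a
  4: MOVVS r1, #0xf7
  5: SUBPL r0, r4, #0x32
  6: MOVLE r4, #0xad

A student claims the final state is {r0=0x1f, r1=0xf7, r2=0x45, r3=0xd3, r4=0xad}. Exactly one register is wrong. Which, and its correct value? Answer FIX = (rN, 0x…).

FIX = (r0, 0xd3)

0: ✓ CMP  NZCV=0000
1: ✓ ADDNE  r0←0x9e
2: · MOVEQ
3: ✓ CMP  NZCV=0011
4: ✓ MOVVS  r1←0xf7
5: ✓ SUBPL  r0←0xd3
6: ✓ MOVLE  r4←0xad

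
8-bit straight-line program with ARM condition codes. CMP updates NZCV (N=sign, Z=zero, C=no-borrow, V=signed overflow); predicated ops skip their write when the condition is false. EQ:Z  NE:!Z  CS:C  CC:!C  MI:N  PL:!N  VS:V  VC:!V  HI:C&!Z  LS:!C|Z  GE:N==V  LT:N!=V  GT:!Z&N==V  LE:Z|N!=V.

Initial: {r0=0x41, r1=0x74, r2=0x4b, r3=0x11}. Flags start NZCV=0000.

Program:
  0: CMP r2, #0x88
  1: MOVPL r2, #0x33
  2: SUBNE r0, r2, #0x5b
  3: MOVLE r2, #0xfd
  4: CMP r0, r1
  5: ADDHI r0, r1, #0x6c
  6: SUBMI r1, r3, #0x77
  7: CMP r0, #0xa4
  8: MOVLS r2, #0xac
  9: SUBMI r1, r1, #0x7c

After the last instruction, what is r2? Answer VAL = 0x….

VAL = 0x4b

0: ✓ CMP  NZCV=1001
1: · MOVPL
2: ✓ SUBNE  r0←0xf0
3: · MOVLE
4: ✓ CMP  NZCV=0011
5: ✓ ADDHI  r0←0xe0
6: · SUBMI
7: ✓ CMP  NZCV=0010
8: · MOVLS
9: · SUBMI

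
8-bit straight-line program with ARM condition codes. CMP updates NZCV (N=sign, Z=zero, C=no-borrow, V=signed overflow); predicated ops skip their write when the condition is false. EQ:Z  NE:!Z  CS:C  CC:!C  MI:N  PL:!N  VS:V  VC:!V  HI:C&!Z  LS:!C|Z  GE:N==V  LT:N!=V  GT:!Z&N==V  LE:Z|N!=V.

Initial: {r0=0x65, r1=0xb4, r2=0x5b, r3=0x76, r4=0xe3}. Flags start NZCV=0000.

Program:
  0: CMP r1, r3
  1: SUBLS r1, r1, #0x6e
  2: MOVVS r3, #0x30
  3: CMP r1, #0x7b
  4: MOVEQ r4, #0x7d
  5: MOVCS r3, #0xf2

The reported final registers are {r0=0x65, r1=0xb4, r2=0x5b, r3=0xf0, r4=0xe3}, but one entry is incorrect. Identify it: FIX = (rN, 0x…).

FIX = (r3, 0xf2)

0: ✓ CMP  NZCV=0011
1: · SUBLS
2: ✓ MOVVS  r3←0x30
3: ✓ CMP  NZCV=0011
4: · MOVEQ
5: ✓ MOVCS  r3←0xf2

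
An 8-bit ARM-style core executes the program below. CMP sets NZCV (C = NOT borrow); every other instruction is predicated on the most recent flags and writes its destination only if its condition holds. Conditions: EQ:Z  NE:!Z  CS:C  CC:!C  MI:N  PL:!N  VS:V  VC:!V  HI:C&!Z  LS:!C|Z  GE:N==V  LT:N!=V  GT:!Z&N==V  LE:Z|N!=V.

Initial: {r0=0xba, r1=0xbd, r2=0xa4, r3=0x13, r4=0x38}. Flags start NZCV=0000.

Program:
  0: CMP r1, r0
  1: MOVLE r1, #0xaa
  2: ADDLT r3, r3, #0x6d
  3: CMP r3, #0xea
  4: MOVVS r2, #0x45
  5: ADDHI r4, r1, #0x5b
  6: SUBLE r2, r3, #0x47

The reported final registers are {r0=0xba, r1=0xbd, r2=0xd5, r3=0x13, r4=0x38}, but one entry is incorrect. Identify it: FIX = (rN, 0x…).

FIX = (r2, 0xa4)

[0] flags=0010 → (cmp)
[1] flags=0010 LE?F → skip
[2] flags=0010 LT?F → skip
[3] flags=0000 → (cmp)
[4] flags=0000 VS?F → skip
[5] flags=0000 HI?F → skip
[6] flags=0000 LE?F → skip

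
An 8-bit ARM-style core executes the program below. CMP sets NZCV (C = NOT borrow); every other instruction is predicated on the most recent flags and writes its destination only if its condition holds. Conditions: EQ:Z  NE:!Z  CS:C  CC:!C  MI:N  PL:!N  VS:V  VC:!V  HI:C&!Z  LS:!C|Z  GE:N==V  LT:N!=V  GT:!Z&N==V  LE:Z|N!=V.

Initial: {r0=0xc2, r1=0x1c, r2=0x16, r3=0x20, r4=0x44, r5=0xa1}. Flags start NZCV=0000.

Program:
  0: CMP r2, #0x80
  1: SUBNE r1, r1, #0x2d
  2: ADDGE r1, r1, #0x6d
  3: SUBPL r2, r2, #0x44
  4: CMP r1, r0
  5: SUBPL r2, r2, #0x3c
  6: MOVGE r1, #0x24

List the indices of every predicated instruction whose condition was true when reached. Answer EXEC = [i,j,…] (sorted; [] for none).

EXEC = [1,2,6]

[0] flags=1001 → (cmp)
[1] flags=1001 NE?T → r1=0xef
[2] flags=1001 GE?T → r1=0x5c
[3] flags=1001 PL?F → skip
[4] flags=1001 → (cmp)
[5] flags=1001 PL?F → skip
[6] flags=1001 GE?T → r1=0x24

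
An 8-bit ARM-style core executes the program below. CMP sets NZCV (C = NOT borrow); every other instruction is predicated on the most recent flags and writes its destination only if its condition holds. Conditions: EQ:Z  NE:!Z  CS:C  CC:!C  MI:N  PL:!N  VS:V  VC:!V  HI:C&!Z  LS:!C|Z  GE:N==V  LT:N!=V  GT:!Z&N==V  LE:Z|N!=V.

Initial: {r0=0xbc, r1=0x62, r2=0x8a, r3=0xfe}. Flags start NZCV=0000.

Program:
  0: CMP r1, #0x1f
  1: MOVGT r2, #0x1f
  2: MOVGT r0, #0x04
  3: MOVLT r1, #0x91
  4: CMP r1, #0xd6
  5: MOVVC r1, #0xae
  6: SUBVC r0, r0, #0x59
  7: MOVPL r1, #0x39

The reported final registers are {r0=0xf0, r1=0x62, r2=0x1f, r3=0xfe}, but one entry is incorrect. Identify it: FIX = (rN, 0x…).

[0] flags=0010 → (cmp)
[1] flags=0010 GT?T → r2=0x1f
[2] flags=0010 GT?T → r0=0x04
[3] flags=0010 LT?F → skip
[4] flags=1001 → (cmp)
[5] flags=1001 VC?F → skip
[6] flags=1001 VC?F → skip
[7] flags=1001 PL?F → skip

FIX = (r0, 0x04)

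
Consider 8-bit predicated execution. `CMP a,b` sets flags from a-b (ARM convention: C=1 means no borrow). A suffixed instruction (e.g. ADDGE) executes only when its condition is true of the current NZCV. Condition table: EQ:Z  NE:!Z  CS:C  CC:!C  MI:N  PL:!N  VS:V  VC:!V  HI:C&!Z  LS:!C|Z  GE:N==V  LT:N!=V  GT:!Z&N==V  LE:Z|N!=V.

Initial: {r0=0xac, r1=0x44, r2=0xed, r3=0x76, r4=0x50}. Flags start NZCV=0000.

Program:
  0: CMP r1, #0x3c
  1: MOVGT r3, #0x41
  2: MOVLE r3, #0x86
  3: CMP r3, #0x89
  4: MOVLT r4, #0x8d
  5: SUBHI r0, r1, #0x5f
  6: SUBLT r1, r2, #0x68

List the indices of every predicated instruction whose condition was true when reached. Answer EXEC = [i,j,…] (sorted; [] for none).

EXEC = [1]

0: ✓ CMP  NZCV=0010
1: ✓ MOVGT  r3←0x41
2: · MOVLE
3: ✓ CMP  NZCV=1001
4: · MOVLT
5: · SUBHI
6: · SUBLT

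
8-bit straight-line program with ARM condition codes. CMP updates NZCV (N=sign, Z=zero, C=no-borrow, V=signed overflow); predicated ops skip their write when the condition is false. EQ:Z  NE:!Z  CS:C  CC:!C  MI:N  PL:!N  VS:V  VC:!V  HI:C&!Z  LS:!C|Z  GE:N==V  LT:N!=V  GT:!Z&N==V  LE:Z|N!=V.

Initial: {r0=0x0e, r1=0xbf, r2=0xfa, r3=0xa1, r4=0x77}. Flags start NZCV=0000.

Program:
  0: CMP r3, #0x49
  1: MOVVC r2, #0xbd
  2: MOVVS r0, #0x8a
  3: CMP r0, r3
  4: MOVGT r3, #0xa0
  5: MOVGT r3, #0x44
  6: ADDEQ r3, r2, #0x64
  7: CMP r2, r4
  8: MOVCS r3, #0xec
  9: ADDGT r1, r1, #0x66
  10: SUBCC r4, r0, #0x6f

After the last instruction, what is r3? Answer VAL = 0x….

VAL = 0xec

[0] flags=0011 → (cmp)
[1] flags=0011 VC?F → skip
[2] flags=0011 VS?T → r0=0x8a
[3] flags=1000 → (cmp)
[4] flags=1000 GT?F → skip
[5] flags=1000 GT?F → skip
[6] flags=1000 EQ?F → skip
[7] flags=1010 → (cmp)
[8] flags=1010 CS?T → r3=0xec
[9] flags=1010 GT?F → skip
[10] flags=1010 CC?F → skip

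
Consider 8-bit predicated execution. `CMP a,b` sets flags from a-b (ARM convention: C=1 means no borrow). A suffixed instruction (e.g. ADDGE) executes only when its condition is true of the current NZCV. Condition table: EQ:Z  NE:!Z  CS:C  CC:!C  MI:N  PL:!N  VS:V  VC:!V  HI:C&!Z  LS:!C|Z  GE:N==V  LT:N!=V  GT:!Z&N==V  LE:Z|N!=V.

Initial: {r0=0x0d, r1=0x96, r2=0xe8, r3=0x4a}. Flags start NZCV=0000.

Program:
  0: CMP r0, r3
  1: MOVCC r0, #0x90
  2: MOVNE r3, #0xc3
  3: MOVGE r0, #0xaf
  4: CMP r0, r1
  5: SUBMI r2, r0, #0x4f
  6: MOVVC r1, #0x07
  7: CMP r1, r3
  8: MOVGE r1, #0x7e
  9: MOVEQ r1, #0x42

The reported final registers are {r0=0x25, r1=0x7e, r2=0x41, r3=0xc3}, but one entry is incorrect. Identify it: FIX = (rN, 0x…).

[0] flags=1000 → (cmp)
[1] flags=1000 CC?T → r0=0x90
[2] flags=1000 NE?T → r3=0xc3
[3] flags=1000 GE?F → skip
[4] flags=1000 → (cmp)
[5] flags=1000 MI?T → r2=0x41
[6] flags=1000 VC?T → r1=0x07
[7] flags=0000 → (cmp)
[8] flags=0000 GE?T → r1=0x7e
[9] flags=0000 EQ?F → skip

FIX = (r0, 0x90)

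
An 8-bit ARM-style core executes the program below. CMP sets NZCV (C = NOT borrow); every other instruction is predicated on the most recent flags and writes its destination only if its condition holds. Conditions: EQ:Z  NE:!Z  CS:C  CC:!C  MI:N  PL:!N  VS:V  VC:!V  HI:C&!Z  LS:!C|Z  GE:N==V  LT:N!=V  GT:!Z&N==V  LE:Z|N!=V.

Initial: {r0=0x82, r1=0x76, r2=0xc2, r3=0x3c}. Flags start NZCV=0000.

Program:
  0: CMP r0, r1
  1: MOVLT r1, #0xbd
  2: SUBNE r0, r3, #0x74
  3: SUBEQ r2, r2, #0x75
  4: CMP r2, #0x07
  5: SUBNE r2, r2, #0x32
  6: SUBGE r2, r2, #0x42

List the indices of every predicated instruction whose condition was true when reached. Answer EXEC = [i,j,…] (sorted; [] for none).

0: ✓ CMP  NZCV=0011
1: ✓ MOVLT  r1←0xbd
2: ✓ SUBNE  r0←0xc8
3: · SUBEQ
4: ✓ CMP  NZCV=1010
5: ✓ SUBNE  r2←0x90
6: · SUBGE

EXEC = [1,2,5]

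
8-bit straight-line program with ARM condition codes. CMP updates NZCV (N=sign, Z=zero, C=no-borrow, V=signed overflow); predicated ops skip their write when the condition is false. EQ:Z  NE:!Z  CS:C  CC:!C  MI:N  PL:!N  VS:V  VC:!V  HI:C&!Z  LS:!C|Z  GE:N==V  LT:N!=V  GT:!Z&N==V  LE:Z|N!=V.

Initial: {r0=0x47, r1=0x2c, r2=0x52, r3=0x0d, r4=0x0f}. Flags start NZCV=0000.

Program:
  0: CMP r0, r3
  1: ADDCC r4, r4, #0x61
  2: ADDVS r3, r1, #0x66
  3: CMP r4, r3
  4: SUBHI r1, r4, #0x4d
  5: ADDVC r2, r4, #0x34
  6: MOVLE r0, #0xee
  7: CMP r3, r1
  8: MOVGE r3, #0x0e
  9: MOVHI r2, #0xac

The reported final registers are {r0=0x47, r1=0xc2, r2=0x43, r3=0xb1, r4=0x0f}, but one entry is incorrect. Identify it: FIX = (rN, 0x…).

0: ✓ CMP  NZCV=0010
1: · ADDCC
2: · ADDVS
3: ✓ CMP  NZCV=0010
4: ✓ SUBHI  r1←0xc2
5: ✓ ADDVC  r2←0x43
6: · MOVLE
7: ✓ CMP  NZCV=0000
8: ✓ MOVGE  r3←0x0e
9: · MOVHI

FIX = (r3, 0x0e)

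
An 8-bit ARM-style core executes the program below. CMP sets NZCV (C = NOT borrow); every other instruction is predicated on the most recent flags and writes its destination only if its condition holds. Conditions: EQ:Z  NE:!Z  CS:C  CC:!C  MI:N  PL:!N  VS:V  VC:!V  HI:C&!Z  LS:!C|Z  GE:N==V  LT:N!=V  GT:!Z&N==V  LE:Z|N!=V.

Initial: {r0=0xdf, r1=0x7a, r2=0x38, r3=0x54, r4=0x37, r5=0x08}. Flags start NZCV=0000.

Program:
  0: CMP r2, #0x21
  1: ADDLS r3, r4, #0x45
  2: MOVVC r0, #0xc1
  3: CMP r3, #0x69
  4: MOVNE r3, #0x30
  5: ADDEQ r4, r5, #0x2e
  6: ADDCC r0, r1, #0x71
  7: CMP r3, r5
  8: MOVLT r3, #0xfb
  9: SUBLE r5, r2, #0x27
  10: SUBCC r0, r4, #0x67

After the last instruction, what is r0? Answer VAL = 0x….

VAL = 0xeb

0: ✓ CMP  NZCV=0010
1: · ADDLS
2: ✓ MOVVC  r0←0xc1
3: ✓ CMP  NZCV=1000
4: ✓ MOVNE  r3←0x30
5: · ADDEQ
6: ✓ ADDCC  r0←0xeb
7: ✓ CMP  NZCV=0010
8: · MOVLT
9: · SUBLE
10: · SUBCC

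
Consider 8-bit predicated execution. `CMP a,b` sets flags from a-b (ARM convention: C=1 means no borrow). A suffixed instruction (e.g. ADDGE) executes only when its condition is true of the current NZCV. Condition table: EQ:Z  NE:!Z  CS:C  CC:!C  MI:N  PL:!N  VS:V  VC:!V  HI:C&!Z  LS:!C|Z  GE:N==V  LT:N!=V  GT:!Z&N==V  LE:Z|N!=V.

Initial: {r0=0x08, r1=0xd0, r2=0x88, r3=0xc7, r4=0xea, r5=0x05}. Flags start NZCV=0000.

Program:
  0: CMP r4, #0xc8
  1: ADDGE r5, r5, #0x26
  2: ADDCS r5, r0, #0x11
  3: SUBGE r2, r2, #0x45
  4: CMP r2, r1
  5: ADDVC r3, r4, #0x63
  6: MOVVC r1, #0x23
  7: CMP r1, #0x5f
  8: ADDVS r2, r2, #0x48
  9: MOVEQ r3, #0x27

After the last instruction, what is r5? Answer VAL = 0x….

0: ✓ CMP  NZCV=0010
1: ✓ ADDGE  r5←0x2b
2: ✓ ADDCS  r5←0x19
3: ✓ SUBGE  r2←0x43
4: ✓ CMP  NZCV=0000
5: ✓ ADDVC  r3←0x4d
6: ✓ MOVVC  r1←0x23
7: ✓ CMP  NZCV=1000
8: · ADDVS
9: · MOVEQ

VAL = 0x19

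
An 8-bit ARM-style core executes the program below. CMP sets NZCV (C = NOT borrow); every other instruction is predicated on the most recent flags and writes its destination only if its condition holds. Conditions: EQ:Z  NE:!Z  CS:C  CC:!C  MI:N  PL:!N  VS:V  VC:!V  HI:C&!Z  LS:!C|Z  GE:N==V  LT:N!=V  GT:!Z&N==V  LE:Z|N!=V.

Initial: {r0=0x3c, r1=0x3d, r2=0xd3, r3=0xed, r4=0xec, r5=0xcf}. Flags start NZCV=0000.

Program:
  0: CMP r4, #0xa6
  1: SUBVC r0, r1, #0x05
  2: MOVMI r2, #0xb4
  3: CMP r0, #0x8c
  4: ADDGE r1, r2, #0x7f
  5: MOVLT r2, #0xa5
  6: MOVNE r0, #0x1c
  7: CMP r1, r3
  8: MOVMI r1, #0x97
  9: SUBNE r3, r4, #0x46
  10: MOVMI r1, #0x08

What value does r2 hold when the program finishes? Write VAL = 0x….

VAL = 0xd3

0: ✓ CMP  NZCV=0010
1: ✓ SUBVC  r0←0x38
2: · MOVMI
3: ✓ CMP  NZCV=1001
4: ✓ ADDGE  r1←0x52
5: · MOVLT
6: ✓ MOVNE  r0←0x1c
7: ✓ CMP  NZCV=0000
8: · MOVMI
9: ✓ SUBNE  r3←0xa6
10: · MOVMI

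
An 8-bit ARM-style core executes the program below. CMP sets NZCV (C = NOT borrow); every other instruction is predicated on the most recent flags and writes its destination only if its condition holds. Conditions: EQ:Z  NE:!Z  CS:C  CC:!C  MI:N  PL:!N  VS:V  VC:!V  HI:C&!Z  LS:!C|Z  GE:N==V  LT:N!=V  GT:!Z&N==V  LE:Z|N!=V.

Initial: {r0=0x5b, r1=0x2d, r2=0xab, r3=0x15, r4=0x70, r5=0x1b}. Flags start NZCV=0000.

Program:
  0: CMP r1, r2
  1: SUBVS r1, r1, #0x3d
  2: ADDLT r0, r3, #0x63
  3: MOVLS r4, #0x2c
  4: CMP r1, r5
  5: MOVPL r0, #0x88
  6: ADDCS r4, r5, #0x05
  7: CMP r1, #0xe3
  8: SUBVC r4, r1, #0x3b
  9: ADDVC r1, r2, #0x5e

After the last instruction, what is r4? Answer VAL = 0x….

[0] flags=1001 → (cmp)
[1] flags=1001 VS?T → r1=0xf0
[2] flags=1001 LT?F → skip
[3] flags=1001 LS?T → r4=0x2c
[4] flags=1010 → (cmp)
[5] flags=1010 PL?F → skip
[6] flags=1010 CS?T → r4=0x20
[7] flags=0010 → (cmp)
[8] flags=0010 VC?T → r4=0xb5
[9] flags=0010 VC?T → r1=0x09

VAL = 0xb5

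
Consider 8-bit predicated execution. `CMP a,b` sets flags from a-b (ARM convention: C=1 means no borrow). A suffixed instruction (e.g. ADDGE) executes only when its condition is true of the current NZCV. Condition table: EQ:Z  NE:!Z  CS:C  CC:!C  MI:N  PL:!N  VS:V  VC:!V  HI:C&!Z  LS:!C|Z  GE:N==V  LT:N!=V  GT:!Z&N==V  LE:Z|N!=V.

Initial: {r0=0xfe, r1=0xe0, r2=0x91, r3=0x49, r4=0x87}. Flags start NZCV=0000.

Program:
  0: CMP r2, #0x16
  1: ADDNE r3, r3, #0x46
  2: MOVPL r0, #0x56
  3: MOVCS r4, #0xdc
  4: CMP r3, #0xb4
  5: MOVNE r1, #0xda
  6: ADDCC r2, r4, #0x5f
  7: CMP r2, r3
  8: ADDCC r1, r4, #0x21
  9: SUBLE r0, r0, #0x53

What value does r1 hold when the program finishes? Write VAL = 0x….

VAL = 0xfd

0: ✓ CMP  NZCV=0011
1: ✓ ADDNE  r3←0x8f
2: ✓ MOVPL  r0←0x56
3: ✓ MOVCS  r4←0xdc
4: ✓ CMP  NZCV=1000
5: ✓ MOVNE  r1←0xda
6: ✓ ADDCC  r2←0x3b
7: ✓ CMP  NZCV=1001
8: ✓ ADDCC  r1←0xfd
9: · SUBLE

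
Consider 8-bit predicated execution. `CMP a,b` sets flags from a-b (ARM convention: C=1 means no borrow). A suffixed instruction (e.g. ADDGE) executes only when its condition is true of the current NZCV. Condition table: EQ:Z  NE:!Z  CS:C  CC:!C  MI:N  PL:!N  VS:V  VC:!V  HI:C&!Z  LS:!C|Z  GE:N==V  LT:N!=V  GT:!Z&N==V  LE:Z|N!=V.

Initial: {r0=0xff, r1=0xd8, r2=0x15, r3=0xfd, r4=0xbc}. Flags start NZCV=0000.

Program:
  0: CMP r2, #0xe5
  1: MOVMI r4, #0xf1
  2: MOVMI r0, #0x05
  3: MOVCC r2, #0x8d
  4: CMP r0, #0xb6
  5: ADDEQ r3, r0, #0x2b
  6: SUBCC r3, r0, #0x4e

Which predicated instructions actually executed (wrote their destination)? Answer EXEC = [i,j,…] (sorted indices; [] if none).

EXEC = [3]

[0] flags=0000 → (cmp)
[1] flags=0000 MI?F → skip
[2] flags=0000 MI?F → skip
[3] flags=0000 CC?T → r2=0x8d
[4] flags=0010 → (cmp)
[5] flags=0010 EQ?F → skip
[6] flags=0010 CC?F → skip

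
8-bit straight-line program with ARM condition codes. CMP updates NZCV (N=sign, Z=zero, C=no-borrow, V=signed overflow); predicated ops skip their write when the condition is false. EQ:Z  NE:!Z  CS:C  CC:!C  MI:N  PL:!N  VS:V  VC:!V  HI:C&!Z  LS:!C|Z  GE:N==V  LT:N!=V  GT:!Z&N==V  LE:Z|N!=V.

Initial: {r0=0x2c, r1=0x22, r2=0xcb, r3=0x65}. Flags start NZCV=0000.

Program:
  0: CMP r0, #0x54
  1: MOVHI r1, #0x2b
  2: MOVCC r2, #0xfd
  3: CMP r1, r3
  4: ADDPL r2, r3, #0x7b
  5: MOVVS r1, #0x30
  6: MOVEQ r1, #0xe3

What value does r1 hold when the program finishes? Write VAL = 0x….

VAL = 0x22

[0] flags=1000 → (cmp)
[1] flags=1000 HI?F → skip
[2] flags=1000 CC?T → r2=0xfd
[3] flags=1000 → (cmp)
[4] flags=1000 PL?F → skip
[5] flags=1000 VS?F → skip
[6] flags=1000 EQ?F → skip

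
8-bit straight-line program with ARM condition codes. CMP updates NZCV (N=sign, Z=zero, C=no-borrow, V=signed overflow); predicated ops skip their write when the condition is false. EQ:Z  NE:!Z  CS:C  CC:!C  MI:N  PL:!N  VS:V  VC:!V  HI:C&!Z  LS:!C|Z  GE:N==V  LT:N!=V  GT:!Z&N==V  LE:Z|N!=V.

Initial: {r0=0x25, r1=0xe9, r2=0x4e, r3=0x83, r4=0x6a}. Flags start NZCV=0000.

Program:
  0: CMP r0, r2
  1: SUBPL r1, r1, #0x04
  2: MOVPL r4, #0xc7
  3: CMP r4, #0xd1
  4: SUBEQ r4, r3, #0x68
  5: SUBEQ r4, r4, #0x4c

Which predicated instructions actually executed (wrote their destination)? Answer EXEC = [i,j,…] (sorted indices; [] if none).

[0] flags=1000 → (cmp)
[1] flags=1000 PL?F → skip
[2] flags=1000 PL?F → skip
[3] flags=1001 → (cmp)
[4] flags=1001 EQ?F → skip
[5] flags=1001 EQ?F → skip

EXEC = []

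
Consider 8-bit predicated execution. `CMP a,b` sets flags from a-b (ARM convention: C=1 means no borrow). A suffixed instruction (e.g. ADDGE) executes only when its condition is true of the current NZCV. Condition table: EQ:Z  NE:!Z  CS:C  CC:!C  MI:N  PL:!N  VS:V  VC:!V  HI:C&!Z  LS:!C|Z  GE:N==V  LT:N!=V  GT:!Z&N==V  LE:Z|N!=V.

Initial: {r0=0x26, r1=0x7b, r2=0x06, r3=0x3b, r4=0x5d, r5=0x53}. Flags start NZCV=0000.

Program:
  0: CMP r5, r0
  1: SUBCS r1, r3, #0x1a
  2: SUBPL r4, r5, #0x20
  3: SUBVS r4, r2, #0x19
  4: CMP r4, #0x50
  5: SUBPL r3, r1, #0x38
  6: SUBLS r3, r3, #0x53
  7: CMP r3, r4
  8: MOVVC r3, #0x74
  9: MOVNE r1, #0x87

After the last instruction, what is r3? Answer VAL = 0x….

VAL = 0x74

[0] flags=0010 → (cmp)
[1] flags=0010 CS?T → r1=0x21
[2] flags=0010 PL?T → r4=0x33
[3] flags=0010 VS?F → skip
[4] flags=1000 → (cmp)
[5] flags=1000 PL?F → skip
[6] flags=1000 LS?T → r3=0xe8
[7] flags=1010 → (cmp)
[8] flags=1010 VC?T → r3=0x74
[9] flags=1010 NE?T → r1=0x87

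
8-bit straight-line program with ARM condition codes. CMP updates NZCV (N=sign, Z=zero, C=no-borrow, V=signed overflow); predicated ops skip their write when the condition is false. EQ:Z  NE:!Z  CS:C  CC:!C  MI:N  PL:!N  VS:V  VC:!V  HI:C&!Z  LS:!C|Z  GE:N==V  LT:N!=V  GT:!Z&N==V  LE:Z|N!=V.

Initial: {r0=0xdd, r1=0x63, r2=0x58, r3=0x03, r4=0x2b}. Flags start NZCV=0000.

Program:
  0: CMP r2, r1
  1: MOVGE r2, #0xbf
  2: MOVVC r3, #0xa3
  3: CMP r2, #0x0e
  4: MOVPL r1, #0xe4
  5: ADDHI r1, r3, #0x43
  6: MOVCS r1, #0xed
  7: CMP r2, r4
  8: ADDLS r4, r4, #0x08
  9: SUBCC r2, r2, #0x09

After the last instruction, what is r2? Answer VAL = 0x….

VAL = 0x58

[0] flags=1000 → (cmp)
[1] flags=1000 GE?F → skip
[2] flags=1000 VC?T → r3=0xa3
[3] flags=0010 → (cmp)
[4] flags=0010 PL?T → r1=0xe4
[5] flags=0010 HI?T → r1=0xe6
[6] flags=0010 CS?T → r1=0xed
[7] flags=0010 → (cmp)
[8] flags=0010 LS?F → skip
[9] flags=0010 CC?F → skip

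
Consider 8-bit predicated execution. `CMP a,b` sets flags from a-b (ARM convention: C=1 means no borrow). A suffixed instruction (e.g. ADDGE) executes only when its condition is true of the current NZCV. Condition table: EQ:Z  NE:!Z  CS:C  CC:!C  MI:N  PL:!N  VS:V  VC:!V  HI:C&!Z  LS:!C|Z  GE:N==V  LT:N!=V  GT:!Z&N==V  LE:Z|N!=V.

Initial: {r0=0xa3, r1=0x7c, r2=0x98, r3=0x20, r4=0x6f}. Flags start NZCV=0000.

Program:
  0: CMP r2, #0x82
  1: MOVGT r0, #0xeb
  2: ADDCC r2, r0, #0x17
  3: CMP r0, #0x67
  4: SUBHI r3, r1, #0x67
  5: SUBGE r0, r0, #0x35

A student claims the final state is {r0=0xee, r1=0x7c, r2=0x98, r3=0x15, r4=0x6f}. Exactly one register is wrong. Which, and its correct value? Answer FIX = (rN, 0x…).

0: ✓ CMP  NZCV=0010
1: ✓ MOVGT  r0←0xeb
2: · ADDCC
3: ✓ CMP  NZCV=1010
4: ✓ SUBHI  r3←0x15
5: · SUBGE

FIX = (r0, 0xeb)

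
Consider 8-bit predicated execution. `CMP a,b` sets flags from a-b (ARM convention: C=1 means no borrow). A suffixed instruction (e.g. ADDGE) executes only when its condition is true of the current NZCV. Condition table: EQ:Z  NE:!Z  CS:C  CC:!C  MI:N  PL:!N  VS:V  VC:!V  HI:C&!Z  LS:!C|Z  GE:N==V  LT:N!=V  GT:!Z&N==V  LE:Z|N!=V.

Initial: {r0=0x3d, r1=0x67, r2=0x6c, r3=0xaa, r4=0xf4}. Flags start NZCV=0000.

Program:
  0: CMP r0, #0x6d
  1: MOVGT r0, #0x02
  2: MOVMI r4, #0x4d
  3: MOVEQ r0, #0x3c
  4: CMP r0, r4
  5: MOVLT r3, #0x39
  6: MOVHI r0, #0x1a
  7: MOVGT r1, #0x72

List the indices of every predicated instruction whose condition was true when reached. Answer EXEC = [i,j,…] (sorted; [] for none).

[0] flags=1000 → (cmp)
[1] flags=1000 GT?F → skip
[2] flags=1000 MI?T → r4=0x4d
[3] flags=1000 EQ?F → skip
[4] flags=1000 → (cmp)
[5] flags=1000 LT?T → r3=0x39
[6] flags=1000 HI?F → skip
[7] flags=1000 GT?F → skip

EXEC = [2,5]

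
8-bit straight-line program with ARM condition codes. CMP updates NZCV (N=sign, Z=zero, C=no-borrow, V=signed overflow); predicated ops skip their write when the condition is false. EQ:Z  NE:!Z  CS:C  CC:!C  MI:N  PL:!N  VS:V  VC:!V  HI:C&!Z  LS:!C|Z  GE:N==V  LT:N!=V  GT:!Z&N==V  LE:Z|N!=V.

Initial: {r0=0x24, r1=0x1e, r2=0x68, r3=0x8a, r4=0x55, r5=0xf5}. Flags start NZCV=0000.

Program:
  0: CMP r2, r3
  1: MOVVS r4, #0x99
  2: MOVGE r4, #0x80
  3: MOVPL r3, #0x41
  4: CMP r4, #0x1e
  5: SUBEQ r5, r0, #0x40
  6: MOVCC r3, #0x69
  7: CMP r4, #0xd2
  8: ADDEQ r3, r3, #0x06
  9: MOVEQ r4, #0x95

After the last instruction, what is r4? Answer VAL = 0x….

0: ✓ CMP  NZCV=1001
1: ✓ MOVVS  r4←0x99
2: ✓ MOVGE  r4←0x80
3: · MOVPL
4: ✓ CMP  NZCV=0011
5: · SUBEQ
6: · MOVCC
7: ✓ CMP  NZCV=1000
8: · ADDEQ
9: · MOVEQ

VAL = 0x80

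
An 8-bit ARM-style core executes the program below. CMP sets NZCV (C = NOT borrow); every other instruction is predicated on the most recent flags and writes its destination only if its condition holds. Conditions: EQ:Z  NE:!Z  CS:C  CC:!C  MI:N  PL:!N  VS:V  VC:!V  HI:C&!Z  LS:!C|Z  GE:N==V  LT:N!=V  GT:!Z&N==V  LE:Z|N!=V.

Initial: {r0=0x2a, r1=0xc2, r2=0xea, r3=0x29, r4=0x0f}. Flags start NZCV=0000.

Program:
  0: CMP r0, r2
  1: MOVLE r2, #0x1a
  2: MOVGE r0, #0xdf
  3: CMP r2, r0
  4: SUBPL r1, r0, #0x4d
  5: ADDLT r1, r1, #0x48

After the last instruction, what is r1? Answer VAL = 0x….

[0] flags=0000 → (cmp)
[1] flags=0000 LE?F → skip
[2] flags=0000 GE?T → r0=0xdf
[3] flags=0010 → (cmp)
[4] flags=0010 PL?T → r1=0x92
[5] flags=0010 LT?F → skip

VAL = 0x92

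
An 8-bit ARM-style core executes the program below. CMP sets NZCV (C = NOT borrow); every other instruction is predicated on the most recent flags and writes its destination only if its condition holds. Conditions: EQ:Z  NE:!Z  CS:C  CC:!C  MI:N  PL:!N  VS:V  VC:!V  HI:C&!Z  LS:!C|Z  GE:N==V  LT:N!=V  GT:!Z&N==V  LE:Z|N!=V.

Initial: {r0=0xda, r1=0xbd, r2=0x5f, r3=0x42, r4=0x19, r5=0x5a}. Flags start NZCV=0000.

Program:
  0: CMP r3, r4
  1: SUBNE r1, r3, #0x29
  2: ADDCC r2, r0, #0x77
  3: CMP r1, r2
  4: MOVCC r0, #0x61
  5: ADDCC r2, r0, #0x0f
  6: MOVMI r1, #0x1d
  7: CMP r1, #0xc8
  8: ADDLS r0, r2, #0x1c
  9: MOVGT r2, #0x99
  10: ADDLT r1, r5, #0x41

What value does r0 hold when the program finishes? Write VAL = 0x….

VAL = 0x8c

[0] flags=0010 → (cmp)
[1] flags=0010 NE?T → r1=0x19
[2] flags=0010 CC?F → skip
[3] flags=1000 → (cmp)
[4] flags=1000 CC?T → r0=0x61
[5] flags=1000 CC?T → r2=0x70
[6] flags=1000 MI?T → r1=0x1d
[7] flags=0000 → (cmp)
[8] flags=0000 LS?T → r0=0x8c
[9] flags=0000 GT?T → r2=0x99
[10] flags=0000 LT?F → skip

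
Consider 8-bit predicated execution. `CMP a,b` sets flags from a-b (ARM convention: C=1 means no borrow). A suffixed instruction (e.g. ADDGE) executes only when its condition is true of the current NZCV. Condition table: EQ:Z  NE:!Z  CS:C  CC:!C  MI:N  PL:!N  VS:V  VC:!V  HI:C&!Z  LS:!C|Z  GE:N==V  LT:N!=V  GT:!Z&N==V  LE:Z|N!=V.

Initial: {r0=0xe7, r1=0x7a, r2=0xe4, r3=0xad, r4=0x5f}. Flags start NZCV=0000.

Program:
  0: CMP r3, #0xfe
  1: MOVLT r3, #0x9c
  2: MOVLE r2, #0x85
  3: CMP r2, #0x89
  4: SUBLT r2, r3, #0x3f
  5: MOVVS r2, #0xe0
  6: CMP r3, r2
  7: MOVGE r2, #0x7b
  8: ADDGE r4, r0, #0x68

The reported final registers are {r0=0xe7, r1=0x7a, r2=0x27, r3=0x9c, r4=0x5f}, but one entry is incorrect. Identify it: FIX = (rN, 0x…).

FIX = (r2, 0x5d)

0: ✓ CMP  NZCV=1000
1: ✓ MOVLT  r3←0x9c
2: ✓ MOVLE  r2←0x85
3: ✓ CMP  NZCV=1000
4: ✓ SUBLT  r2←0x5d
5: · MOVVS
6: ✓ CMP  NZCV=0011
7: · MOVGE
8: · ADDGE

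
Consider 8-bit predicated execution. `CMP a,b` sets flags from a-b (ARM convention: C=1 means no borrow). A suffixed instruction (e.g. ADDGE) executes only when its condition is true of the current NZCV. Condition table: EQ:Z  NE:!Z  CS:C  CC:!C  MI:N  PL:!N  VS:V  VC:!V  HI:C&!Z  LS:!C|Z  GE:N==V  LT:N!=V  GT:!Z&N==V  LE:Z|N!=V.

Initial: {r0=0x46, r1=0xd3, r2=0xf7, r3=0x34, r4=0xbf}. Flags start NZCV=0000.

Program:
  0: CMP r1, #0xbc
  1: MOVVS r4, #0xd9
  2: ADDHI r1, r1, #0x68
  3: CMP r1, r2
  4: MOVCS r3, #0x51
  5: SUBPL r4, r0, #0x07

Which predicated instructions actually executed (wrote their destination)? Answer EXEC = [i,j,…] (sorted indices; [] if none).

[0] flags=0010 → (cmp)
[1] flags=0010 VS?F → skip
[2] flags=0010 HI?T → r1=0x3b
[3] flags=0000 → (cmp)
[4] flags=0000 CS?F → skip
[5] flags=0000 PL?T → r4=0x3f

EXEC = [2,5]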